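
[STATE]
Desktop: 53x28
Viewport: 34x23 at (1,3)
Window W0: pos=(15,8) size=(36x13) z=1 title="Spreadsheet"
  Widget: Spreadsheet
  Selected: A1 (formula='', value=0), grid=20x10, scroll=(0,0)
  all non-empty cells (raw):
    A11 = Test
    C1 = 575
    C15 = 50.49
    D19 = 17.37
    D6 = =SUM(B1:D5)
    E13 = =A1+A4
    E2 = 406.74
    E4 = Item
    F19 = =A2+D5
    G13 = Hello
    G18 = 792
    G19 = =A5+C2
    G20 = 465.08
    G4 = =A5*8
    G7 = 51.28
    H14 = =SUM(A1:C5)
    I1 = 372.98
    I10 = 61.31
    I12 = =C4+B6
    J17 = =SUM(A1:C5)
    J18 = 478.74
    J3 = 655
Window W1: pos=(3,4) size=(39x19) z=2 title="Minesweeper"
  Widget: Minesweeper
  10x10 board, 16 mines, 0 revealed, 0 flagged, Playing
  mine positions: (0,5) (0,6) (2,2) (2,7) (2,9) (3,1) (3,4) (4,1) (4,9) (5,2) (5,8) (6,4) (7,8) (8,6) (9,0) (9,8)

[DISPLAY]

                                  
  ┏━━━━━━━━━━━━━━━━━━━━━━━━━━━━━━━
  ┃ Minesweeper                   
  ┠───────────────────────────────
  ┃■■■■■■■■■■                     
  ┃■■■■■■■■■■                     
  ┃■■■■■■■■■■                     
  ┃■■■■■■■■■■                     
  ┃■■■■■■■■■■                     
  ┃■■■■■■■■■■                     
  ┃■■■■■■■■■■                     
  ┃■■■■■■■■■■                     
  ┃■■■■■■■■■■                     
  ┃■■■■■■■■■■                     
  ┃                               
  ┃                               
  ┃                               
  ┃                               
  ┃                               
  ┗━━━━━━━━━━━━━━━━━━━━━━━━━━━━━━━
                                  
                                  
                                  


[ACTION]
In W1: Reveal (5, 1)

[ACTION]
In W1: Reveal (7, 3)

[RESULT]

                                  
  ┏━━━━━━━━━━━━━━━━━━━━━━━━━━━━━━━
  ┃ Minesweeper                   
  ┠───────────────────────────────
  ┃■■■■■■■■■■                     
  ┃■■■■■■■■■■                     
  ┃■■■■■■■■■■                     
  ┃■■■■■■■■■■                     
  ┃■■■■■■■■■■                     
  ┃■2■■■■■■■■                     
  ┃■■■■■■■■■■                     
  ┃■■■1■■■■■■                     
  ┃■■■■■■■■■■                     
  ┃■■■■■■■■■■                     
  ┃                               
  ┃                               
  ┃                               
  ┃                               
  ┃                               
  ┗━━━━━━━━━━━━━━━━━━━━━━━━━━━━━━━
                                  
                                  
                                  


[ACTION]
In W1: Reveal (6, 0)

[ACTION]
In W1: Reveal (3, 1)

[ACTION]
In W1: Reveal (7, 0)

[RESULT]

                                  
  ┏━━━━━━━━━━━━━━━━━━━━━━━━━━━━━━━
  ┃ Minesweeper                   
  ┠───────────────────────────────
  ┃■■■■■✹✹■■■                     
  ┃■■■■■■■■■■                     
  ┃■■✹■■■■✹■✹                     
  ┃■✹■■✹■■■■■                     
  ┃■✹■■■■■■■✹                     
  ┃12✹■■■■■✹■                     
  ┃ 112✹■■■■■                     
  ┃   112■■✹■                     
  ┃11   1✹■■■                     
  ┃✹1   1■■✹■                     
  ┃                               
  ┃                               
  ┃                               
  ┃                               
  ┃                               
  ┗━━━━━━━━━━━━━━━━━━━━━━━━━━━━━━━
                                  
                                  
                                  


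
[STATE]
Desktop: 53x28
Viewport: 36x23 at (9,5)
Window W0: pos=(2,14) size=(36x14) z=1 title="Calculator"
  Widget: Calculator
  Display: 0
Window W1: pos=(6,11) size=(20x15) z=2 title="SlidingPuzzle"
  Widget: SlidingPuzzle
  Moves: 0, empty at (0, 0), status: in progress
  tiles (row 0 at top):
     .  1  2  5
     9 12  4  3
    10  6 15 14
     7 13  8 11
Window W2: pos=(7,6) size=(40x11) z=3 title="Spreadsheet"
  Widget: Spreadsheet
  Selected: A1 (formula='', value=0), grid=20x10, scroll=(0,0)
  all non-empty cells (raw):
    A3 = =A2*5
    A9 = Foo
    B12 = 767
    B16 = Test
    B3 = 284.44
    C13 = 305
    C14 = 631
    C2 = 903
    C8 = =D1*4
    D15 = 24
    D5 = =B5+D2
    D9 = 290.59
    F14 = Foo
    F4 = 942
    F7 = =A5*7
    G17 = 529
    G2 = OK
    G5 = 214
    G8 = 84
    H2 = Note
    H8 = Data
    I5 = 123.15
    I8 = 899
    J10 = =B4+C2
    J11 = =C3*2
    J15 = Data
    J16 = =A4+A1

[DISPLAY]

                                    
━━━━━━━━━━━━━━━━━━━━━━━━━━━━━━━━━━━━
Spreadsheet                         
────────────────────────────────────
1:                                  
      A       B       C       D     
------------------------------------
 1      [0]       0       0       0 
 2        0       0     903       0 
 3        0  284.44       0       0 
 4        0       0       0       0 
━━━━━━━━━━━━━━━━━━━━━━━━━━━━━━━━━━━━
 9 │ 12 │  4 │  ┃          0┃       
───┼────┼────┼──┃           ┃       
10 │  6 │ 15 │ 1┃           ┃       
───┼────┼────┼──┃           ┃       
 7 │ 13 │  8 │ 1┃           ┃       
───┴────┴────┴──┃           ┃       
ves: 0          ┃           ┃       
                ┃           ┃       
━━━━━━━━━━━━━━━━┛           ┃       
──┴───┴───┘                 ┃       
━━━━━━━━━━━━━━━━━━━━━━━━━━━━┛       


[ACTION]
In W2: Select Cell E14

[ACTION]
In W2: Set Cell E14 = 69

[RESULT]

                                    
━━━━━━━━━━━━━━━━━━━━━━━━━━━━━━━━━━━━
Spreadsheet                         
────────────────────────────────────
14: 69                              
      A       B       C       D     
------------------------------------
 1        0       0       0       0 
 2        0       0     903       0 
 3        0  284.44       0       0 
 4        0       0       0       0 
━━━━━━━━━━━━━━━━━━━━━━━━━━━━━━━━━━━━
 9 │ 12 │  4 │  ┃          0┃       
───┼────┼────┼──┃           ┃       
10 │  6 │ 15 │ 1┃           ┃       
───┼────┼────┼──┃           ┃       
 7 │ 13 │  8 │ 1┃           ┃       
───┴────┴────┴──┃           ┃       
ves: 0          ┃           ┃       
                ┃           ┃       
━━━━━━━━━━━━━━━━┛           ┃       
──┴───┴───┘                 ┃       
━━━━━━━━━━━━━━━━━━━━━━━━━━━━┛       


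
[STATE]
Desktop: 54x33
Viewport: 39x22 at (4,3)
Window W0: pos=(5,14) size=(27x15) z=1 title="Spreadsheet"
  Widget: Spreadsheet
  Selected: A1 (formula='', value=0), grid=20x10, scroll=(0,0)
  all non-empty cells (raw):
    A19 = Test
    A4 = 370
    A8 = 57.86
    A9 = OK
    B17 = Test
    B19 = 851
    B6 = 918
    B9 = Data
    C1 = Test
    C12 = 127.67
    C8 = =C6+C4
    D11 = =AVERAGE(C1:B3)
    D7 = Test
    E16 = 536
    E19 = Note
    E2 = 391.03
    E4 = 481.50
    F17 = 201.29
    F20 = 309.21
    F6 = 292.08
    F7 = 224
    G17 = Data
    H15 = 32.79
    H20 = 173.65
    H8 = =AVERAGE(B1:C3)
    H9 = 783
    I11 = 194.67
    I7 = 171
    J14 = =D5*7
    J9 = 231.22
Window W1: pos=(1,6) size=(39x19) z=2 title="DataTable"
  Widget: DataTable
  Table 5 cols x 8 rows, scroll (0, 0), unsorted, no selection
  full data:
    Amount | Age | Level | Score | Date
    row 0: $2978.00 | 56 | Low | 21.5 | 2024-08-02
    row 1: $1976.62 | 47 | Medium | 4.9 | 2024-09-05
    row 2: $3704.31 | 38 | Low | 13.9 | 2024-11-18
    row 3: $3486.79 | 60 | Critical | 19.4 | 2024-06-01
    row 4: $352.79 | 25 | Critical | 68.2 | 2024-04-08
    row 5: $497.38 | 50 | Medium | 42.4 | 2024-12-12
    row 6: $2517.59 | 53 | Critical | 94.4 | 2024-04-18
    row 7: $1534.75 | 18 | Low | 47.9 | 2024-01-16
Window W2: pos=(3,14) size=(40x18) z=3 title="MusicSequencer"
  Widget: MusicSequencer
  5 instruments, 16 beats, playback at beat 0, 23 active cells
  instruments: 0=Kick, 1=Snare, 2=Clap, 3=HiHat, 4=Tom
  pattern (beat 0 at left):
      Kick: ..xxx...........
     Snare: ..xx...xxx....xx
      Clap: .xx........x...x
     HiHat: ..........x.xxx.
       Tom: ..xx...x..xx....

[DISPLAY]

                                       
                                       
                                       
━━━━━━━━━━━━━━━━━━━━━━━━━━━━━━━━━━━┓   
ataTable                           ┃   
───────────────────────────────────┨   
ount  │Age│Level   │Score│Date     ┃   
──────┼───┼────────┼─────┼─────────┃   
978.00│56 │Low     │21.5 │2024-08-0┃   
976.62│47 │Medium  │4.9  │2024-09-0┃   
704.31│38 │Low     │13.9 │2024-11-1┃   
━━━━━━━━━━━━━━━━━━━━━━━━━━━━━━━━━━━━━━┓
 MusicSequencer                       ┃
──────────────────────────────────────┨
      ▼123456789012345                ┃
  Kick··███···········                ┃
 Snare··██···███····██                ┃
  Clap·██········█···█                ┃
 HiHat··········█·███·                ┃
   Tom··██···█··██····                ┃
                                      ┃
                                      ┃


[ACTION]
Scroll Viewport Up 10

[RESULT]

                                       
                                       
                                       
                                       
                                       
                                       
━━━━━━━━━━━━━━━━━━━━━━━━━━━━━━━━━━━┓   
ataTable                           ┃   
───────────────────────────────────┨   
ount  │Age│Level   │Score│Date     ┃   
──────┼───┼────────┼─────┼─────────┃   
978.00│56 │Low     │21.5 │2024-08-0┃   
976.62│47 │Medium  │4.9  │2024-09-0┃   
704.31│38 │Low     │13.9 │2024-11-1┃   
━━━━━━━━━━━━━━━━━━━━━━━━━━━━━━━━━━━━━━┓
 MusicSequencer                       ┃
──────────────────────────────────────┨
      ▼123456789012345                ┃
  Kick··███···········                ┃
 Snare··██···███····██                ┃
  Clap·██········█···█                ┃
 HiHat··········█·███·                ┃


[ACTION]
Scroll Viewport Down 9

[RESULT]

ount  │Age│Level   │Score│Date     ┃   
──────┼───┼────────┼─────┼─────────┃   
978.00│56 │Low     │21.5 │2024-08-0┃   
976.62│47 │Medium  │4.9  │2024-09-0┃   
704.31│38 │Low     │13.9 │2024-11-1┃   
━━━━━━━━━━━━━━━━━━━━━━━━━━━━━━━━━━━━━━┓
 MusicSequencer                       ┃
──────────────────────────────────────┨
      ▼123456789012345                ┃
  Kick··███···········                ┃
 Snare··██···███····██                ┃
  Clap·██········█···█                ┃
 HiHat··········█·███·                ┃
   Tom··██···█··██····                ┃
                                      ┃
                                      ┃
                                      ┃
                                      ┃
                                      ┃
                                      ┃
                                      ┃
                                      ┃


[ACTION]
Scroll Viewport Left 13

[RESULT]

 ┃Amount  │Age│Level   │Score│Date     
 ┃────────┼───┼────────┼─────┼─────────
 ┃$2978.00│56 │Low     │21.5 │2024-08-0
 ┃$1976.62│47 │Medium  │4.9  │2024-09-0
 ┃$3704.31│38 │Low     │13.9 │2024-11-1
 ┃$┏━━━━━━━━━━━━━━━━━━━━━━━━━━━━━━━━━━━
 ┃$┃ MusicSequencer                    
 ┃$┠───────────────────────────────────
 ┃$┃      ▼123456789012345             
 ┃$┃  Kick··███···········             
 ┃ ┃ Snare··██···███····██             
 ┃ ┃  Clap·██········█···█             
 ┃ ┃ HiHat··········█·███·             
 ┃ ┃   Tom··██···█··██····             
 ┃ ┃                                   
 ┗━┃                                   
   ┃                                   
   ┃                                   
   ┃                                   
   ┃                                   
   ┃                                   
   ┃                                   


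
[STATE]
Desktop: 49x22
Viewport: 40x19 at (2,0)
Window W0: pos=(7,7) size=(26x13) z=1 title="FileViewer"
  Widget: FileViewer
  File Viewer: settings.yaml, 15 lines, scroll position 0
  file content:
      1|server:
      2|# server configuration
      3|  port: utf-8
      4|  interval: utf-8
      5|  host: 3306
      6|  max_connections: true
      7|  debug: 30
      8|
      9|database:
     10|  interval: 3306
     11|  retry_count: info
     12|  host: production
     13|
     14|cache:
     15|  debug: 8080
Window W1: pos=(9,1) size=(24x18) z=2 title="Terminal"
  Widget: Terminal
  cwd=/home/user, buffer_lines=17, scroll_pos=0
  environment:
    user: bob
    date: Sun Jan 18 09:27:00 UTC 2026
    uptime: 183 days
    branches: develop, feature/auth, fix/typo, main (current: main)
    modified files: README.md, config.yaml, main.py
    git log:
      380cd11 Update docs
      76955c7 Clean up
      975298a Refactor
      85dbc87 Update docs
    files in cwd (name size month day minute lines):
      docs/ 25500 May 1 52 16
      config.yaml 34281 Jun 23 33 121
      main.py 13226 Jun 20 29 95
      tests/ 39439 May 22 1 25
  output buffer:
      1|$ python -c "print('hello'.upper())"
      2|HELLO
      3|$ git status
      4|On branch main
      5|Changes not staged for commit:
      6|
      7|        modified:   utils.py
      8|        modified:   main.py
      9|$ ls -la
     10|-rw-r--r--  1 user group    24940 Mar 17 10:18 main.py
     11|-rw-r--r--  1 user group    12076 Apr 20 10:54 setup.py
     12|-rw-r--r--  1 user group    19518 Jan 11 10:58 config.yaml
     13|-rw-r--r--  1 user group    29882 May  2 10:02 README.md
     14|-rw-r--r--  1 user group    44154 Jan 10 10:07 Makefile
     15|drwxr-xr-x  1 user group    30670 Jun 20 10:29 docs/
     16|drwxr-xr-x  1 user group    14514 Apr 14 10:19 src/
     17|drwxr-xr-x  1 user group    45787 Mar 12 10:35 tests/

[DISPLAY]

                                        
       ┏━━━━━━━━━━━━━━━━━━━━━━┓         
       ┃ Terminal             ┃         
       ┠──────────────────────┨         
       ┃$ python -c "print('he┃         
       ┃HELLO                 ┃         
       ┃$ git status          ┃         
     ┏━┃On branch main        ┃         
     ┃ ┃Changes not staged for┃         
     ┠─┃                      ┃         
     ┃s┃        modified:   ut┃         
     ┃#┃        modified:   ma┃         
     ┃ ┃$ ls -la              ┃         
     ┃ ┃-rw-r--r--  1 user gro┃         
     ┃ ┃-rw-r--r--  1 user gro┃         
     ┃ ┃-rw-r--r--  1 user gro┃         
     ┃ ┃-rw-r--r--  1 user gro┃         
     ┃ ┃-rw-r--r--  1 user gro┃         
     ┃d┗━━━━━━━━━━━━━━━━━━━━━━┛         


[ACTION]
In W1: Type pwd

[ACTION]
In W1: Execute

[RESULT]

                                        
       ┏━━━━━━━━━━━━━━━━━━━━━━┓         
       ┃ Terminal             ┃         
       ┠──────────────────────┨         
       ┃        modified:   ut┃         
       ┃        modified:   ma┃         
       ┃$ ls -la              ┃         
     ┏━┃-rw-r--r--  1 user gro┃         
     ┃ ┃-rw-r--r--  1 user gro┃         
     ┠─┃-rw-r--r--  1 user gro┃         
     ┃s┃-rw-r--r--  1 user gro┃         
     ┃#┃-rw-r--r--  1 user gro┃         
     ┃ ┃drwxr-xr-x  1 user gro┃         
     ┃ ┃drwxr-xr-x  1 user gro┃         
     ┃ ┃drwxr-xr-x  1 user gro┃         
     ┃ ┃$ pwd                 ┃         
     ┃ ┃/home/user            ┃         
     ┃ ┃$ █                   ┃         
     ┃d┗━━━━━━━━━━━━━━━━━━━━━━┛         


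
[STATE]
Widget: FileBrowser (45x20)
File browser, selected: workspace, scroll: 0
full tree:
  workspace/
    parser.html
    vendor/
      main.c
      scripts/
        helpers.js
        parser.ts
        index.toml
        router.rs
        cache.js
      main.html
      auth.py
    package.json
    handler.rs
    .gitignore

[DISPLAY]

> [-] workspace/                             
    parser.html                              
    [+] vendor/                              
    package.json                             
    handler.rs                               
    .gitignore                               
                                             
                                             
                                             
                                             
                                             
                                             
                                             
                                             
                                             
                                             
                                             
                                             
                                             
                                             


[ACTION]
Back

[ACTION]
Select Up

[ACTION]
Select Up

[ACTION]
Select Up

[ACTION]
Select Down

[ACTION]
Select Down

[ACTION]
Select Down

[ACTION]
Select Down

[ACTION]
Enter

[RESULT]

  [-] workspace/                             
    parser.html                              
    [+] vendor/                              
    package.json                             
  > handler.rs                               
    .gitignore                               
                                             
                                             
                                             
                                             
                                             
                                             
                                             
                                             
                                             
                                             
                                             
                                             
                                             
                                             


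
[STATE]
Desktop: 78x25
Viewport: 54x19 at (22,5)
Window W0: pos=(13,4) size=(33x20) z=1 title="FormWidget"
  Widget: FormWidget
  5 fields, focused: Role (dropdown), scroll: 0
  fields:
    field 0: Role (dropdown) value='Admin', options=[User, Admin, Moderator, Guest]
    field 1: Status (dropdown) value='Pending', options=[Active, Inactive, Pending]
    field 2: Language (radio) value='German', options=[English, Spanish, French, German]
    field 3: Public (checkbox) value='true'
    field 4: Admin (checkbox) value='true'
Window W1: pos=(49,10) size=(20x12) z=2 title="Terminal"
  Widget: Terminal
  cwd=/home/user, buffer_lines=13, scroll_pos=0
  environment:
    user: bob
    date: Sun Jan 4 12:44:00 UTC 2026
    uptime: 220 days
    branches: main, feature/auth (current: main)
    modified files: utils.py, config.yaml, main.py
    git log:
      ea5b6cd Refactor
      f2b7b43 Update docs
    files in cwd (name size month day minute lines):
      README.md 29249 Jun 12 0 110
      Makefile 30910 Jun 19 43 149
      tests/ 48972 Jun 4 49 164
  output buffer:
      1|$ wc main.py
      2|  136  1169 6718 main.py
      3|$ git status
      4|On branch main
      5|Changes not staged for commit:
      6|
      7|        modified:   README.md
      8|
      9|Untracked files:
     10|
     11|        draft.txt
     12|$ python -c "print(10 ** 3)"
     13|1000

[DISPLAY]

get                    ┃                              
───────────────────────┨                              
      [Admin         ▼]┃                              
:     [Pending       ▼]┃                              
ge:   ( ) English  ( ) ┃                              
:     [x]              ┃   ┏━━━━━━━━━━━━━━━━━━┓       
      [x]              ┃   ┃ Terminal         ┃       
                       ┃   ┠──────────────────┨       
                       ┃   ┃$ wc main.py      ┃       
                       ┃   ┃  136  1169 6718 m┃       
                       ┃   ┃$ git status      ┃       
                       ┃   ┃On branch main    ┃       
                       ┃   ┃Changes not staged┃       
                       ┃   ┃                  ┃       
                       ┃   ┃        modified: ┃       
                       ┃   ┃                  ┃       
                       ┃   ┗━━━━━━━━━━━━━━━━━━┛       
                       ┃                              
━━━━━━━━━━━━━━━━━━━━━━━┛                              


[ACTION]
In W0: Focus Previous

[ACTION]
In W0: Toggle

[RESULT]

get                    ┃                              
───────────────────────┨                              
      [Admin         ▼]┃                              
:     [Pending       ▼]┃                              
ge:   ( ) English  ( ) ┃                              
:     [x]              ┃   ┏━━━━━━━━━━━━━━━━━━┓       
      [ ]              ┃   ┃ Terminal         ┃       
                       ┃   ┠──────────────────┨       
                       ┃   ┃$ wc main.py      ┃       
                       ┃   ┃  136  1169 6718 m┃       
                       ┃   ┃$ git status      ┃       
                       ┃   ┃On branch main    ┃       
                       ┃   ┃Changes not staged┃       
                       ┃   ┃                  ┃       
                       ┃   ┃        modified: ┃       
                       ┃   ┃                  ┃       
                       ┃   ┗━━━━━━━━━━━━━━━━━━┛       
                       ┃                              
━━━━━━━━━━━━━━━━━━━━━━━┛                              


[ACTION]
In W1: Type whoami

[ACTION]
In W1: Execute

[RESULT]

get                    ┃                              
───────────────────────┨                              
      [Admin         ▼]┃                              
:     [Pending       ▼]┃                              
ge:   ( ) English  ( ) ┃                              
:     [x]              ┃   ┏━━━━━━━━━━━━━━━━━━┓       
      [ ]              ┃   ┃ Terminal         ┃       
                       ┃   ┠──────────────────┨       
                       ┃   ┃Untracked files:  ┃       
                       ┃   ┃                  ┃       
                       ┃   ┃        draft.txt ┃       
                       ┃   ┃$ python -c "print┃       
                       ┃   ┃1000              ┃       
                       ┃   ┃$ whoami          ┃       
                       ┃   ┃bob               ┃       
                       ┃   ┃$ █               ┃       
                       ┃   ┗━━━━━━━━━━━━━━━━━━┛       
                       ┃                              
━━━━━━━━━━━━━━━━━━━━━━━┛                              


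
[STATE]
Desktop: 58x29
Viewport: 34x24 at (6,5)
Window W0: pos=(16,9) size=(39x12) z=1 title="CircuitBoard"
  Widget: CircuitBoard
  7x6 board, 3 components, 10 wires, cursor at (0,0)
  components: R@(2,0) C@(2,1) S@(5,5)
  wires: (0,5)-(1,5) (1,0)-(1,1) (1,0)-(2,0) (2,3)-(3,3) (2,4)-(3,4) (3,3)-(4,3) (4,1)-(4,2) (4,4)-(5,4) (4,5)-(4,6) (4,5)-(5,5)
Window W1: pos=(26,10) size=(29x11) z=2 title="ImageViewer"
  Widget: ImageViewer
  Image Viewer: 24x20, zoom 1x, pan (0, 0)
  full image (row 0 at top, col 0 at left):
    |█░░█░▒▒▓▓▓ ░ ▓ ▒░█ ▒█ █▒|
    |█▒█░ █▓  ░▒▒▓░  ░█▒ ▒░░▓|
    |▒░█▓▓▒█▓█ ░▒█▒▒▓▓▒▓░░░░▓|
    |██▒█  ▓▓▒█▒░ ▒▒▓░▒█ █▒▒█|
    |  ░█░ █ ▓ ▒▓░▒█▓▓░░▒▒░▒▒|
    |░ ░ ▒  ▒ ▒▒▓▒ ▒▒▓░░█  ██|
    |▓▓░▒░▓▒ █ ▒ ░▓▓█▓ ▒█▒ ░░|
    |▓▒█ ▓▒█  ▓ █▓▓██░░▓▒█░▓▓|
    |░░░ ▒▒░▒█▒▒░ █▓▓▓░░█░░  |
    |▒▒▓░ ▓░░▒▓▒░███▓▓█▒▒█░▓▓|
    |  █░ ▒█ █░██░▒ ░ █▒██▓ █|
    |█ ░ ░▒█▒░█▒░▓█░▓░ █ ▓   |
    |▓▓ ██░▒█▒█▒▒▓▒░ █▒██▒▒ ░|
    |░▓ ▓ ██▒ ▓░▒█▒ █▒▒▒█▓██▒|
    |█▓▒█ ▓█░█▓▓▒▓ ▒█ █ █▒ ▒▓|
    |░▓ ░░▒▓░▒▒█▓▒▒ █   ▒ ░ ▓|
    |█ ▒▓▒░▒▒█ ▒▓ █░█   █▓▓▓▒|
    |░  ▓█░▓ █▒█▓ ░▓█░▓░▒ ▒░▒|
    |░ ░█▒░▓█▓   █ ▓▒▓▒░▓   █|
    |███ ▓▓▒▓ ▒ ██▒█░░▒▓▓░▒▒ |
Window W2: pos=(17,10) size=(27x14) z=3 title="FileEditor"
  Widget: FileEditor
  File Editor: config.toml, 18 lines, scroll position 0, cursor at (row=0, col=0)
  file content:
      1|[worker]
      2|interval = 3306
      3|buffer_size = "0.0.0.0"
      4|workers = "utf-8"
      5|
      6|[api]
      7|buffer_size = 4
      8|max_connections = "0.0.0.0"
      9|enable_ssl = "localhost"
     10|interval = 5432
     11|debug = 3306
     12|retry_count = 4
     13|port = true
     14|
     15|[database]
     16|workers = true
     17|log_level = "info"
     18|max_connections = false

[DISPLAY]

                                  
                                  
                                  
                                  
          ┏━━━━━━━━━━━━━━━━━━━━━━━
          ┃┏━━━━━━━━━━━━━━━━━━━━━━
          ┠┃ FileEditor           
          ┃┠──────────────────────
          ┃┃█worker]              
          ┃┃interval = 3306       
          ┃┃buffer_size = "0.0.0.0
          ┃┃workers = "utf-8"     
          ┃┃                      
          ┃┃[api]                 
          ┃┃buffer_size = 4       
          ┗┃max_connections = "0.0
           ┃enable_ssl = "localhos
           ┃interval = 5432       
           ┗━━━━━━━━━━━━━━━━━━━━━━
                                  
                                  
                                  
                                  
                                  


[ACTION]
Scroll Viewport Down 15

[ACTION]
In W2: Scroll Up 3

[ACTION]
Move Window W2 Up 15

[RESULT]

           ┃buffer_size = "0.0.0.0
           ┃workers = "utf-8"     
           ┃                      
           ┃[api]                 
          ┏┃buffer_size = 4       
          ┃┃max_connections = "0.0
          ┠┃enable_ssl = "localhos
          ┃┃interval = 5432       
          ┃┗━━━━━━━━━━━━━━━━━━━━━━
          ┃         ┃█▒█░ █▓  ░▒▒▓
          ┃1   · ─ ·┃▒░█▓▓▒█▓█ ░▒█
          ┃    │    ┃██▒█  ▓▓▒█▒░ 
          ┃2   R   C┃  ░█░ █ ▓ ▒▓░
          ┃         ┃░ ░ ▒  ▒ ▒▒▓▒
          ┃3        ┃▓▓░▒░▓▒ █ ▒ ░
          ┗━━━━━━━━━┗━━━━━━━━━━━━━
                                  
                                  
                                  
                                  
                                  
                                  
                                  
                                  


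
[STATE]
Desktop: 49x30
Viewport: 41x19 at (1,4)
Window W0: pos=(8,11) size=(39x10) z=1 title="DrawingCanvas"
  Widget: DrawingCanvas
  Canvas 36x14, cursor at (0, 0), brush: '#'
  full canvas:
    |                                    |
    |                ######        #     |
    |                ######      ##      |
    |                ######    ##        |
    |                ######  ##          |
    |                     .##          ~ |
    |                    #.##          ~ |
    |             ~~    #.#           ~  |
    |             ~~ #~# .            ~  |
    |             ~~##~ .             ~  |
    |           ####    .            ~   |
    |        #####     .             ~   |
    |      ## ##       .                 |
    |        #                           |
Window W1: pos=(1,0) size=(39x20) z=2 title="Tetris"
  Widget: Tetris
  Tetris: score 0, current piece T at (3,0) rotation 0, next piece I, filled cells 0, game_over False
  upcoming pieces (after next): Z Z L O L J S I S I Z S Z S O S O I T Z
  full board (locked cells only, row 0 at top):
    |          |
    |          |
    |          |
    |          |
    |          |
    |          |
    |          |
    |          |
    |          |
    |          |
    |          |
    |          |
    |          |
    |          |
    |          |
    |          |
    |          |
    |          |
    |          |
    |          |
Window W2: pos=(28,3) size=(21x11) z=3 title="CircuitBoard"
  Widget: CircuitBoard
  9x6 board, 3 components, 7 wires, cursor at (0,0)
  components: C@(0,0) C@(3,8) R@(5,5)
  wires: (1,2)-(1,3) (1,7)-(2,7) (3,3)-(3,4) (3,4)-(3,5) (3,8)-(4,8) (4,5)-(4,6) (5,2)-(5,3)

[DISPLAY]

┃          │████           ┃ CircuitBoard
┃          │               ┠─────────────
┃          │               ┃   0 1 2 3 4 
┃          │               ┃0  [C]       
┃          │               ┃             
┃          │Score:         ┃1           ·
┃          │0              ┃             
┃          │               ┃2            
┃          │               ┃             
┃          │               ┗━━━━━━━━━━━━━
┃          │                          ┃  
┃          │                          ┃  
┃          │                          ┃  
┃          │                          ┃  
┃          │                          ┃  
┗━━━━━━━━━━━━━━━━━━━━━━━━━━━━━━━━━━━━━┛  
       ┗━━━━━━━━━━━━━━━━━━━━━━━━━━━━━━━━━
                                         
                                         


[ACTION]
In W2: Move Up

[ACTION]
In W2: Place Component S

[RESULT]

┃          │████           ┃ CircuitBoard
┃          │               ┠─────────────
┃          │               ┃   0 1 2 3 4 
┃          │               ┃0  [S]       
┃          │               ┃             
┃          │Score:         ┃1           ·
┃          │0              ┃             
┃          │               ┃2            
┃          │               ┃             
┃          │               ┗━━━━━━━━━━━━━
┃          │                          ┃  
┃          │                          ┃  
┃          │                          ┃  
┃          │                          ┃  
┃          │                          ┃  
┗━━━━━━━━━━━━━━━━━━━━━━━━━━━━━━━━━━━━━┛  
       ┗━━━━━━━━━━━━━━━━━━━━━━━━━━━━━━━━━
                                         
                                         


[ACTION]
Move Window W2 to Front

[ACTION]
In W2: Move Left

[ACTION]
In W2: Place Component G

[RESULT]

┃          │████           ┃ CircuitBoard
┃          │               ┠─────────────
┃          │               ┃   0 1 2 3 4 
┃          │               ┃0  [G]       
┃          │               ┃             
┃          │Score:         ┃1           ·
┃          │0              ┃             
┃          │               ┃2            
┃          │               ┃             
┃          │               ┗━━━━━━━━━━━━━
┃          │                          ┃  
┃          │                          ┃  
┃          │                          ┃  
┃          │                          ┃  
┃          │                          ┃  
┗━━━━━━━━━━━━━━━━━━━━━━━━━━━━━━━━━━━━━┛  
       ┗━━━━━━━━━━━━━━━━━━━━━━━━━━━━━━━━━
                                         
                                         


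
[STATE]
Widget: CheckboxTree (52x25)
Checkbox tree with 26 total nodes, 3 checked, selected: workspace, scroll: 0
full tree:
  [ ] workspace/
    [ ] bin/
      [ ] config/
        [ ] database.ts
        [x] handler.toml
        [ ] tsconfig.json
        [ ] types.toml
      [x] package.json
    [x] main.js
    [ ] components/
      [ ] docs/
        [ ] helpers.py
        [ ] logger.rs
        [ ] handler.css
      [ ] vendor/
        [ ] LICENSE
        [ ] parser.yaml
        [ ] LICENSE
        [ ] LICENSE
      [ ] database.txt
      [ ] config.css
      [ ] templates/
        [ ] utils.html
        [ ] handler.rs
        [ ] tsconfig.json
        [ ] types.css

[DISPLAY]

>[-] workspace/                                     
   [-] bin/                                         
     [-] config/                                    
       [ ] database.ts                              
       [x] handler.toml                             
       [ ] tsconfig.json                            
       [ ] types.toml                               
     [x] package.json                               
   [x] main.js                                      
   [ ] components/                                  
     [ ] docs/                                      
       [ ] helpers.py                               
       [ ] logger.rs                                
       [ ] handler.css                              
     [ ] vendor/                                    
       [ ] LICENSE                                  
       [ ] parser.yaml                              
       [ ] LICENSE                                  
       [ ] LICENSE                                  
     [ ] database.txt                               
     [ ] config.css                                 
     [ ] templates/                                 
       [ ] utils.html                               
       [ ] handler.rs                               
       [ ] tsconfig.json                            


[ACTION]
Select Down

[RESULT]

 [-] workspace/                                     
>  [-] bin/                                         
     [-] config/                                    
       [ ] database.ts                              
       [x] handler.toml                             
       [ ] tsconfig.json                            
       [ ] types.toml                               
     [x] package.json                               
   [x] main.js                                      
   [ ] components/                                  
     [ ] docs/                                      
       [ ] helpers.py                               
       [ ] logger.rs                                
       [ ] handler.css                              
     [ ] vendor/                                    
       [ ] LICENSE                                  
       [ ] parser.yaml                              
       [ ] LICENSE                                  
       [ ] LICENSE                                  
     [ ] database.txt                               
     [ ] config.css                                 
     [ ] templates/                                 
       [ ] utils.html                               
       [ ] handler.rs                               
       [ ] tsconfig.json                            


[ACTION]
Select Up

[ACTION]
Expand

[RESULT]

>[-] workspace/                                     
   [-] bin/                                         
     [-] config/                                    
       [ ] database.ts                              
       [x] handler.toml                             
       [ ] tsconfig.json                            
       [ ] types.toml                               
     [x] package.json                               
   [x] main.js                                      
   [ ] components/                                  
     [ ] docs/                                      
       [ ] helpers.py                               
       [ ] logger.rs                                
       [ ] handler.css                              
     [ ] vendor/                                    
       [ ] LICENSE                                  
       [ ] parser.yaml                              
       [ ] LICENSE                                  
       [ ] LICENSE                                  
     [ ] database.txt                               
     [ ] config.css                                 
     [ ] templates/                                 
       [ ] utils.html                               
       [ ] handler.rs                               
       [ ] tsconfig.json                            


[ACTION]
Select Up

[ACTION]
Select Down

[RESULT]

 [-] workspace/                                     
>  [-] bin/                                         
     [-] config/                                    
       [ ] database.ts                              
       [x] handler.toml                             
       [ ] tsconfig.json                            
       [ ] types.toml                               
     [x] package.json                               
   [x] main.js                                      
   [ ] components/                                  
     [ ] docs/                                      
       [ ] helpers.py                               
       [ ] logger.rs                                
       [ ] handler.css                              
     [ ] vendor/                                    
       [ ] LICENSE                                  
       [ ] parser.yaml                              
       [ ] LICENSE                                  
       [ ] LICENSE                                  
     [ ] database.txt                               
     [ ] config.css                                 
     [ ] templates/                                 
       [ ] utils.html                               
       [ ] handler.rs                               
       [ ] tsconfig.json                            
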